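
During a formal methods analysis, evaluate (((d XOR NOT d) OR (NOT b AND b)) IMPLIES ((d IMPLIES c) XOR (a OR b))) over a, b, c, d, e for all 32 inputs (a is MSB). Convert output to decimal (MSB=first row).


Formula: (((d XOR NOT d) OR (NOT b AND b)) IMPLIES ((d IMPLIES c) XOR (a OR b))) over a, b, c, d, e (32 rows)
Evaluate each row (bits = a,b,c,d,e, MSB first):
  row 0 [00000]: (((0 XOR NOT 0) OR (NOT 0 AND 0)) IMPLIES ((0 IMPLIES 0) XOR (0 OR 0))) -> 1
  row 1 [00001]: (((0 XOR NOT 0) OR (NOT 0 AND 0)) IMPLIES ((0 IMPLIES 0) XOR (0 OR 0))) -> 1
  row 2 [00010]: (((1 XOR NOT 1) OR (NOT 0 AND 0)) IMPLIES ((1 IMPLIES 0) XOR (0 OR 0))) -> 0
  row 3 [00011]: (((1 XOR NOT 1) OR (NOT 0 AND 0)) IMPLIES ((1 IMPLIES 0) XOR (0 OR 0))) -> 0
  row 4 [00100]: (((0 XOR NOT 0) OR (NOT 0 AND 0)) IMPLIES ((0 IMPLIES 1) XOR (0 OR 0))) -> 1
  row 5 [00101]: (((0 XOR NOT 0) OR (NOT 0 AND 0)) IMPLIES ((0 IMPLIES 1) XOR (0 OR 0))) -> 1
  row 6 [00110]: (((1 XOR NOT 1) OR (NOT 0 AND 0)) IMPLIES ((1 IMPLIES 1) XOR (0 OR 0))) -> 1
  row 7 [00111]: (((1 XOR NOT 1) OR (NOT 0 AND 0)) IMPLIES ((1 IMPLIES 1) XOR (0 OR 0))) -> 1
  row 8 [01000]: (((0 XOR NOT 0) OR (NOT 1 AND 1)) IMPLIES ((0 IMPLIES 0) XOR (0 OR 1))) -> 0
  row 9 [01001]: (((0 XOR NOT 0) OR (NOT 1 AND 1)) IMPLIES ((0 IMPLIES 0) XOR (0 OR 1))) -> 0
  row 10 [01010]: (((1 XOR NOT 1) OR (NOT 1 AND 1)) IMPLIES ((1 IMPLIES 0) XOR (0 OR 1))) -> 1
  row 11 [01011]: (((1 XOR NOT 1) OR (NOT 1 AND 1)) IMPLIES ((1 IMPLIES 0) XOR (0 OR 1))) -> 1
  row 12 [01100]: (((0 XOR NOT 0) OR (NOT 1 AND 1)) IMPLIES ((0 IMPLIES 1) XOR (0 OR 1))) -> 0
  row 13 [01101]: (((0 XOR NOT 0) OR (NOT 1 AND 1)) IMPLIES ((0 IMPLIES 1) XOR (0 OR 1))) -> 0
  row 14 [01110]: (((1 XOR NOT 1) OR (NOT 1 AND 1)) IMPLIES ((1 IMPLIES 1) XOR (0 OR 1))) -> 0
  row 15 [01111]: (((1 XOR NOT 1) OR (NOT 1 AND 1)) IMPLIES ((1 IMPLIES 1) XOR (0 OR 1))) -> 0
  row 16 [10000]: (((0 XOR NOT 0) OR (NOT 0 AND 0)) IMPLIES ((0 IMPLIES 0) XOR (1 OR 0))) -> 0
  row 17 [10001]: (((0 XOR NOT 0) OR (NOT 0 AND 0)) IMPLIES ((0 IMPLIES 0) XOR (1 OR 0))) -> 0
  row 18 [10010]: (((1 XOR NOT 1) OR (NOT 0 AND 0)) IMPLIES ((1 IMPLIES 0) XOR (1 OR 0))) -> 1
  row 19 [10011]: (((1 XOR NOT 1) OR (NOT 0 AND 0)) IMPLIES ((1 IMPLIES 0) XOR (1 OR 0))) -> 1
  row 20 [10100]: (((0 XOR NOT 0) OR (NOT 0 AND 0)) IMPLIES ((0 IMPLIES 1) XOR (1 OR 0))) -> 0
  row 21 [10101]: (((0 XOR NOT 0) OR (NOT 0 AND 0)) IMPLIES ((0 IMPLIES 1) XOR (1 OR 0))) -> 0
  row 22 [10110]: (((1 XOR NOT 1) OR (NOT 0 AND 0)) IMPLIES ((1 IMPLIES 1) XOR (1 OR 0))) -> 0
  row 23 [10111]: (((1 XOR NOT 1) OR (NOT 0 AND 0)) IMPLIES ((1 IMPLIES 1) XOR (1 OR 0))) -> 0
  row 24 [11000]: (((0 XOR NOT 0) OR (NOT 1 AND 1)) IMPLIES ((0 IMPLIES 0) XOR (1 OR 1))) -> 0
  row 25 [11001]: (((0 XOR NOT 0) OR (NOT 1 AND 1)) IMPLIES ((0 IMPLIES 0) XOR (1 OR 1))) -> 0
  row 26 [11010]: (((1 XOR NOT 1) OR (NOT 1 AND 1)) IMPLIES ((1 IMPLIES 0) XOR (1 OR 1))) -> 1
  row 27 [11011]: (((1 XOR NOT 1) OR (NOT 1 AND 1)) IMPLIES ((1 IMPLIES 0) XOR (1 OR 1))) -> 1
  row 28 [11100]: (((0 XOR NOT 0) OR (NOT 1 AND 1)) IMPLIES ((0 IMPLIES 1) XOR (1 OR 1))) -> 0
  row 29 [11101]: (((0 XOR NOT 0) OR (NOT 1 AND 1)) IMPLIES ((0 IMPLIES 1) XOR (1 OR 1))) -> 0
  row 30 [11110]: (((1 XOR NOT 1) OR (NOT 1 AND 1)) IMPLIES ((1 IMPLIES 1) XOR (1 OR 1))) -> 0
  row 31 [11111]: (((1 XOR NOT 1) OR (NOT 1 AND 1)) IMPLIES ((1 IMPLIES 1) XOR (1 OR 1))) -> 0
Full result column, 4 rows per line (a,b,c fixed per line; d,e runs 00..11 left to right):
  rows 0-3 [a,b,c=000]: 1100  = hex C
  rows 4-7 [a,b,c=001]: 1111  = hex F
  rows 8-11 [a,b,c=010]: 0011  = hex 3
  rows 12-15 [a,b,c=011]: 0000  = hex 0
  rows 16-19 [a,b,c=100]: 0011  = hex 3
  rows 20-23 [a,b,c=101]: 0000  = hex 0
  rows 24-27 [a,b,c=110]: 0011  = hex 3
  rows 28-31 [a,b,c=111]: 0000  = hex 0
Output column (row 0 .. row 31) = 11001111001100000011000000110000
Output column grouped in 4s = 1100 1111 0011 0000 0011 0000 0011 0000 = 0xCF303030
Convert to decimal digit by digit (value = value*16 + digit):
  C -> 12
  12*16 + 15 (F) = 207
  207*16 + 3 = 3315
  3315*16 + 0 = 53040
  53040*16 + 3 = 848643
  848643*16 + 0 = 13578288
  13578288*16 + 3 = 217252611
  217252611*16 + 0 = 3476041776
Decimal = 3476041776

3476041776


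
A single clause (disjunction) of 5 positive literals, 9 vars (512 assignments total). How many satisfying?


Step 1: Total=2^9=512
Step 2: Unsat when all 5 false: 2^4=16
Step 3: Sat=512-16=496

496


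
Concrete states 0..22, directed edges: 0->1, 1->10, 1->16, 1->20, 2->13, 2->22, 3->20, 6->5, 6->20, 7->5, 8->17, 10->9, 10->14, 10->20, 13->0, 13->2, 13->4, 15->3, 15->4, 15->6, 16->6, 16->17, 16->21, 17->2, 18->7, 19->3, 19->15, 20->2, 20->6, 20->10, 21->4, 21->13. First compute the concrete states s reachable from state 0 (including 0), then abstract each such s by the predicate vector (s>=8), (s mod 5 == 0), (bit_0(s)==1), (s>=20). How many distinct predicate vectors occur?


BFS from 0:
Concrete reachable: {0, 1, 2, 4, 5, 6, 9, 10, 13, 14, 16, 17, 20, 21, 22}
Abstract via predicates (s>=8), (s mod 5 == 0), (bit_0(s)==1), (s>=20):
  (0,0,0,0) <- {2, 4, 6}
  (0,0,1,0) <- {1}
  (0,1,0,0) <- {0}
  (0,1,1,0) <- {5}
  (1,0,0,0) <- {14, 16}
  (1,0,0,1) <- {22}
  (1,0,1,0) <- {9, 13, 17}
  (1,0,1,1) <- {21}
  (1,1,0,0) <- {10}
  (1,1,0,1) <- {20}
Distinct abstract states = 10

10


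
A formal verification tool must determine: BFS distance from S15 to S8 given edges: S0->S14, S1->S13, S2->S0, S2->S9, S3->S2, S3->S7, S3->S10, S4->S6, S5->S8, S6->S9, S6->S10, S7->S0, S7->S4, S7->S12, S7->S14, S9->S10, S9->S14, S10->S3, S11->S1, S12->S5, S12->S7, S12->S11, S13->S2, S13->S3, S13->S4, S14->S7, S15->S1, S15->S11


BFS layer-by-layer from S15:
  dist 0: {S15}
  dist 1: {S1, S11}
  dist 2: {S13}
  dist 3: {S2, S3, S4}
  dist 4: {S0, S6, S7, S9, S10}
  dist 5: {S12, S14}
  dist 6: {S5}
  dist 7: {S8}
  -> S8 reached at distance 7
Shortest path length = 7

7


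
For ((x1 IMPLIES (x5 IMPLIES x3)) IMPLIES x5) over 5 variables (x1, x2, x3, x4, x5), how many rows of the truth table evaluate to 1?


Formula: ((x1 IMPLIES (x5 IMPLIES x3)) IMPLIES x5) over 5 vars (32 rows)
Evaluate each row (x1, x2, x3, x4, x5 as bits, MSB first):
  row 0 [00000]: ((0 IMPLIES (0 IMPLIES 0)) IMPLIES 0) -> 0
  row 1 [00001]: ((0 IMPLIES (1 IMPLIES 0)) IMPLIES 1) -> 1
  row 2 [00010]: ((0 IMPLIES (0 IMPLIES 0)) IMPLIES 0) -> 0
  row 3 [00011]: ((0 IMPLIES (1 IMPLIES 0)) IMPLIES 1) -> 1
  row 4 [00100]: ((0 IMPLIES (0 IMPLIES 1)) IMPLIES 0) -> 0
  row 5 [00101]: ((0 IMPLIES (1 IMPLIES 1)) IMPLIES 1) -> 1
  row 6 [00110]: ((0 IMPLIES (0 IMPLIES 1)) IMPLIES 0) -> 0
  row 7 [00111]: ((0 IMPLIES (1 IMPLIES 1)) IMPLIES 1) -> 1
  row 8 [01000]: ((0 IMPLIES (0 IMPLIES 0)) IMPLIES 0) -> 0
  row 9 [01001]: ((0 IMPLIES (1 IMPLIES 0)) IMPLIES 1) -> 1
  row 10 [01010]: ((0 IMPLIES (0 IMPLIES 0)) IMPLIES 0) -> 0
  row 11 [01011]: ((0 IMPLIES (1 IMPLIES 0)) IMPLIES 1) -> 1
  row 12 [01100]: ((0 IMPLIES (0 IMPLIES 1)) IMPLIES 0) -> 0
  row 13 [01101]: ((0 IMPLIES (1 IMPLIES 1)) IMPLIES 1) -> 1
  row 14 [01110]: ((0 IMPLIES (0 IMPLIES 1)) IMPLIES 0) -> 0
  row 15 [01111]: ((0 IMPLIES (1 IMPLIES 1)) IMPLIES 1) -> 1
  row 16 [10000]: ((1 IMPLIES (0 IMPLIES 0)) IMPLIES 0) -> 0
  row 17 [10001]: ((1 IMPLIES (1 IMPLIES 0)) IMPLIES 1) -> 1
  row 18 [10010]: ((1 IMPLIES (0 IMPLIES 0)) IMPLIES 0) -> 0
  row 19 [10011]: ((1 IMPLIES (1 IMPLIES 0)) IMPLIES 1) -> 1
  row 20 [10100]: ((1 IMPLIES (0 IMPLIES 1)) IMPLIES 0) -> 0
  row 21 [10101]: ((1 IMPLIES (1 IMPLIES 1)) IMPLIES 1) -> 1
  row 22 [10110]: ((1 IMPLIES (0 IMPLIES 1)) IMPLIES 0) -> 0
  row 23 [10111]: ((1 IMPLIES (1 IMPLIES 1)) IMPLIES 1) -> 1
  row 24 [11000]: ((1 IMPLIES (0 IMPLIES 0)) IMPLIES 0) -> 0
  row 25 [11001]: ((1 IMPLIES (1 IMPLIES 0)) IMPLIES 1) -> 1
  row 26 [11010]: ((1 IMPLIES (0 IMPLIES 0)) IMPLIES 0) -> 0
  row 27 [11011]: ((1 IMPLIES (1 IMPLIES 0)) IMPLIES 1) -> 1
  row 28 [11100]: ((1 IMPLIES (0 IMPLIES 1)) IMPLIES 0) -> 0
  row 29 [11101]: ((1 IMPLIES (1 IMPLIES 1)) IMPLIES 1) -> 1
  row 30 [11110]: ((1 IMPLIES (0 IMPLIES 1)) IMPLIES 0) -> 0
  row 31 [11111]: ((1 IMPLIES (1 IMPLIES 1)) IMPLIES 1) -> 1
Full result column, 8 rows per line (x1,x2 fixed per line; x3,x4,x5 runs 000..111 left to right):
  rows 0-7 [x1,x2=00]: 01010101  (ones: 4)
  rows 8-15 [x1,x2=01]: 01010101  (ones: 4)
  rows 16-23 [x1,x2=10]: 01010101  (ones: 4)
  rows 24-31 [x1,x2=11]: 01010101  (ones: 4)
Count of 1-rows = 4+4+4+4 = 16

16


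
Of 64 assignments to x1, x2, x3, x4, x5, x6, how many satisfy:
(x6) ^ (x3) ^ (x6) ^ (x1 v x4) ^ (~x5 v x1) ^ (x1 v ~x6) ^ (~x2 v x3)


CNF with 7 clauses over 6 vars (64 assignments).
An assignment satisfies CNF iff every clause has >=1 true literal.
Check each row (bits = x1,x2,x3,x4,x5,x6; clause T/F shown):
  row 0 [000000]: clauses=FFFFTTT -> 0
  row 1 [000001]: clauses=TFTFTFT -> 0
  row 2 [000010]: clauses=FFFFFTT -> 0
  row 3 [000011]: clauses=TFTFFFT -> 0
  row 4 [000100]: clauses=FFFTTTT -> 0
  (every remaining row is evaluated the same way; all 64 results are listed next)
Full result column, 8 rows per line (x1,x2,x3 fixed per line; x4,x5,x6 runs 000..111 left to right):
  rows 0-7 [x1,x2,x3=000]: 00000000  (ones: 0)
  rows 8-15 [x1,x2,x3=001]: 00000000  (ones: 0)
  rows 16-23 [x1,x2,x3=010]: 00000000  (ones: 0)
  rows 24-31 [x1,x2,x3=011]: 00000000  (ones: 0)
  rows 32-39 [x1,x2,x3=100]: 00000000  (ones: 0)
  rows 40-47 [x1,x2,x3=101]: 01010101  (ones: 4)
  rows 48-55 [x1,x2,x3=110]: 00000000  (ones: 0)
  rows 56-63 [x1,x2,x3=111]: 01010101  (ones: 4)
Satisfying assignments = 0+0+0+0+0+4+0+4 = 8

8


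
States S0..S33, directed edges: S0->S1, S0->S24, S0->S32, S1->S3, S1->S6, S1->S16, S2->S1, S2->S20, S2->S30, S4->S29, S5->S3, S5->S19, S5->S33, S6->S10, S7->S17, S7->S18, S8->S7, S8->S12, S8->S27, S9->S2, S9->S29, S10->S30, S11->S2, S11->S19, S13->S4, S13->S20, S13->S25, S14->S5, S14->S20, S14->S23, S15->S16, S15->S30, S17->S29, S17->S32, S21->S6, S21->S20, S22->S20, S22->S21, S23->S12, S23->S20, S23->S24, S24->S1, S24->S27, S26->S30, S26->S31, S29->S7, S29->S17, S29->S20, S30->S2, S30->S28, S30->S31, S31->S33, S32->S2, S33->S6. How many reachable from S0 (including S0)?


BFS from S0:
  layer 0: {S0}
  layer 1: {S1, S24, S32}
  layer 2: {S2, S3, S6, S16, S27}
  layer 3: {S10, S20, S30}
  layer 4: {S28, S31}
  layer 5: {S33}
Reachable set: {S0, S1, S2, S3, S6, S10, S16, S20, S24, S27, S28, S30, S31, S32, S33}
Count = 15

15


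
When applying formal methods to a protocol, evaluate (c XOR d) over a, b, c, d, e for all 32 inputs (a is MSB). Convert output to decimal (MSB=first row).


Formula: (c XOR d) over a, b, c, d, e (32 rows)
Evaluate each row (bits = a,b,c,d,e, MSB first):
  row 0 [00000]: (0 XOR 0) -> 0
  row 1 [00001]: (0 XOR 0) -> 0
  row 2 [00010]: (0 XOR 1) -> 1
  row 3 [00011]: (0 XOR 1) -> 1
  row 4 [00100]: (1 XOR 0) -> 1
  row 5 [00101]: (1 XOR 0) -> 1
  row 6 [00110]: (1 XOR 1) -> 0
  row 7 [00111]: (1 XOR 1) -> 0
  row 8 [01000]: (0 XOR 0) -> 0
  row 9 [01001]: (0 XOR 0) -> 0
  row 10 [01010]: (0 XOR 1) -> 1
  row 11 [01011]: (0 XOR 1) -> 1
  row 12 [01100]: (1 XOR 0) -> 1
  row 13 [01101]: (1 XOR 0) -> 1
  row 14 [01110]: (1 XOR 1) -> 0
  row 15 [01111]: (1 XOR 1) -> 0
  row 16 [10000]: (0 XOR 0) -> 0
  row 17 [10001]: (0 XOR 0) -> 0
  row 18 [10010]: (0 XOR 1) -> 1
  row 19 [10011]: (0 XOR 1) -> 1
  row 20 [10100]: (1 XOR 0) -> 1
  row 21 [10101]: (1 XOR 0) -> 1
  row 22 [10110]: (1 XOR 1) -> 0
  row 23 [10111]: (1 XOR 1) -> 0
  row 24 [11000]: (0 XOR 0) -> 0
  row 25 [11001]: (0 XOR 0) -> 0
  row 26 [11010]: (0 XOR 1) -> 1
  row 27 [11011]: (0 XOR 1) -> 1
  row 28 [11100]: (1 XOR 0) -> 1
  row 29 [11101]: (1 XOR 0) -> 1
  row 30 [11110]: (1 XOR 1) -> 0
  row 31 [11111]: (1 XOR 1) -> 0
Full result column, 4 rows per line (a,b,c fixed per line; d,e runs 00..11 left to right):
  rows 0-3 [a,b,c=000]: 0011  = hex 3
  rows 4-7 [a,b,c=001]: 1100  = hex C
  rows 8-11 [a,b,c=010]: 0011  = hex 3
  rows 12-15 [a,b,c=011]: 1100  = hex C
  rows 16-19 [a,b,c=100]: 0011  = hex 3
  rows 20-23 [a,b,c=101]: 1100  = hex C
  rows 24-27 [a,b,c=110]: 0011  = hex 3
  rows 28-31 [a,b,c=111]: 1100  = hex C
Output column (row 0 .. row 31) = 00111100001111000011110000111100
Output column grouped in 4s = 0011 1100 0011 1100 0011 1100 0011 1100 = 0x3C3C3C3C
Convert to decimal digit by digit (value = value*16 + digit):
  3 -> 3
  3*16 + 12 (C) = 60
  60*16 + 3 = 963
  963*16 + 12 (C) = 15420
  15420*16 + 3 = 246723
  246723*16 + 12 (C) = 3947580
  3947580*16 + 3 = 63161283
  63161283*16 + 12 (C) = 1010580540
Decimal = 1010580540

1010580540


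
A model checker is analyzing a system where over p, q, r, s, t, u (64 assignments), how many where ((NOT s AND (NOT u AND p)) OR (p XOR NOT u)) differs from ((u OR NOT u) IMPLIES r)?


F1 = ((NOT s AND (NOT u AND p)) OR (p XOR NOT u))
F2 = ((u OR NOT u) IMPLIES r)
Evaluate both on each of 64 rows (bits = p,q,r,s,t,u):
  row 0 [000000]: F1=1 F2=0 (differ) -> 1
  row 1 [000001]: F1=0 F2=0 -> 0
  row 2 [000010]: F1=1 F2=0 (differ) -> 1
  row 3 [000011]: F1=0 F2=0 -> 0
  row 4 [000100]: F1=1 F2=0 (differ) -> 1
  (every remaining row is evaluated the same way; all 64 results are listed next)
Full result column, 8 rows per line (p,q,r fixed per line; s,t,u runs 000..111 left to right):
  rows 0-7 [p,q,r=000]: 10101010  (ones: 4)
  rows 8-15 [p,q,r=001]: 01010101  (ones: 4)
  rows 16-23 [p,q,r=010]: 10101010  (ones: 4)
  rows 24-31 [p,q,r=011]: 01010101  (ones: 4)
  rows 32-39 [p,q,r=100]: 11110101  (ones: 6)
  rows 40-47 [p,q,r=101]: 00001010  (ones: 2)
  rows 48-55 [p,q,r=110]: 11110101  (ones: 6)
  rows 56-63 [p,q,r=111]: 00001010  (ones: 2)
Disagreements = 4+4+4+4+6+2+6+2 = 32

32


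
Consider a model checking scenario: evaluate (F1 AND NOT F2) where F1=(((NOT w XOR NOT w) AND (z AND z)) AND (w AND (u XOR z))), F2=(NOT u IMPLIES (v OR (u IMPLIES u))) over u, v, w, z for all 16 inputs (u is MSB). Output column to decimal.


F1 = (((NOT w XOR NOT w) AND (z AND z)) AND (w AND (u XOR z)))
F2 = (NOT u IMPLIES (v OR (u IMPLIES u)))
Counterexample to F1=>F2 is where F1=1 and F2=0.
Evaluate each row (bits = u,v,w,z, MSB first):
  row 0 [0000]: F1=0 F2=1 -> F1&~F2 -> 0
  row 1 [0001]: F1=0 F2=1 -> F1&~F2 -> 0
  row 2 [0010]: F1=0 F2=1 -> F1&~F2 -> 0
  row 3 [0011]: F1=0 F2=1 -> F1&~F2 -> 0
  row 4 [0100]: F1=0 F2=1 -> F1&~F2 -> 0
  row 5 [0101]: F1=0 F2=1 -> F1&~F2 -> 0
  row 6 [0110]: F1=0 F2=1 -> F1&~F2 -> 0
  row 7 [0111]: F1=0 F2=1 -> F1&~F2 -> 0
  row 8 [1000]: F1=0 F2=1 -> F1&~F2 -> 0
  row 9 [1001]: F1=0 F2=1 -> F1&~F2 -> 0
  row 10 [1010]: F1=0 F2=1 -> F1&~F2 -> 0
  row 11 [1011]: F1=0 F2=1 -> F1&~F2 -> 0
  row 12 [1100]: F1=0 F2=1 -> F1&~F2 -> 0
  row 13 [1101]: F1=0 F2=1 -> F1&~F2 -> 0
  row 14 [1110]: F1=0 F2=1 -> F1&~F2 -> 0
  row 15 [1111]: F1=0 F2=1 -> F1&~F2 -> 0
Full result column, 4 rows per line (u,v fixed per line; w,z runs 00..11 left to right):
  rows 0-3 [u,v=00]: 0000  = hex 0
  rows 4-7 [u,v=01]: 0000  = hex 0
  rows 8-11 [u,v=10]: 0000  = hex 0
  rows 12-15 [u,v=11]: 0000  = hex 0
Counterexample vector (row 0 .. row 15) = 0000000000000000
Output column grouped in 4s = 0000 0000 0000 0000 = 0x0000
Convert to decimal digit by digit (value = value*16 + digit):
  0 -> 0
  0*16 + 0 = 0
  0*16 + 0 = 0
  0*16 + 0 = 0
Decimal = 0

0


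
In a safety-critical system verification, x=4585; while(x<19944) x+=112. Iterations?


Step 1: x goes from 4585 toward 19944 by 112; the body runs while x<19944, so iterations = ceil((bound-start)/step)
Step 2: Distance=15359
Step 3: ceil(15359/112)=138

138


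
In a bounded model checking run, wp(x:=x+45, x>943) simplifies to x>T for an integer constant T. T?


Formula: wp(x:=E, P) = P[E/x] (substitute E for x in postcondition)
Step 1: Postcondition: x>943
Step 2: Substitute x+45 for x: x+45>943
Step 3: Solve for x: x > 943-45 = 898

898


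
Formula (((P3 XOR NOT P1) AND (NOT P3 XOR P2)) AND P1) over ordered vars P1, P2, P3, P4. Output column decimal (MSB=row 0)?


Formula: (((P3 XOR NOT P1) AND (NOT P3 XOR P2)) AND P1) over P1, P2, P3, P4 (16 rows)
Evaluate each row (bits = P1,P2,P3,P4, MSB first):
  row 0 [0000]: (((0 XOR NOT 0) AND (NOT 0 XOR 0)) AND 0) -> 0
  row 1 [0001]: (((0 XOR NOT 0) AND (NOT 0 XOR 0)) AND 0) -> 0
  row 2 [0010]: (((1 XOR NOT 0) AND (NOT 1 XOR 0)) AND 0) -> 0
  row 3 [0011]: (((1 XOR NOT 0) AND (NOT 1 XOR 0)) AND 0) -> 0
  row 4 [0100]: (((0 XOR NOT 0) AND (NOT 0 XOR 1)) AND 0) -> 0
  row 5 [0101]: (((0 XOR NOT 0) AND (NOT 0 XOR 1)) AND 0) -> 0
  row 6 [0110]: (((1 XOR NOT 0) AND (NOT 1 XOR 1)) AND 0) -> 0
  row 7 [0111]: (((1 XOR NOT 0) AND (NOT 1 XOR 1)) AND 0) -> 0
  row 8 [1000]: (((0 XOR NOT 1) AND (NOT 0 XOR 0)) AND 1) -> 0
  row 9 [1001]: (((0 XOR NOT 1) AND (NOT 0 XOR 0)) AND 1) -> 0
  row 10 [1010]: (((1 XOR NOT 1) AND (NOT 1 XOR 0)) AND 1) -> 0
  row 11 [1011]: (((1 XOR NOT 1) AND (NOT 1 XOR 0)) AND 1) -> 0
  row 12 [1100]: (((0 XOR NOT 1) AND (NOT 0 XOR 1)) AND 1) -> 0
  row 13 [1101]: (((0 XOR NOT 1) AND (NOT 0 XOR 1)) AND 1) -> 0
  row 14 [1110]: (((1 XOR NOT 1) AND (NOT 1 XOR 1)) AND 1) -> 1
  row 15 [1111]: (((1 XOR NOT 1) AND (NOT 1 XOR 1)) AND 1) -> 1
Full result column, 4 rows per line (P1,P2 fixed per line; P3,P4 runs 00..11 left to right):
  rows 0-3 [P1,P2=00]: 0000  = hex 0
  rows 4-7 [P1,P2=01]: 0000  = hex 0
  rows 8-11 [P1,P2=10]: 0000  = hex 0
  rows 12-15 [P1,P2=11]: 0011  = hex 3
Output column (row 0 .. row 15) = 0000000000000011
Output column grouped in 4s = 0000 0000 0000 0011 = 0x0003
Convert to decimal digit by digit (value = value*16 + digit):
  0 -> 0
  0*16 + 0 = 0
  0*16 + 0 = 0
  0*16 + 3 = 3
Decimal = 3

3


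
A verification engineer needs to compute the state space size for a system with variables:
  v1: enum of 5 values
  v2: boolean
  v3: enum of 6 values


State space = product of domain sizes of all variables.
Domain sizes:
  v1 (enum of 5 values): 5
  v2 (boolean): 2
  v3 (enum of 6 values): 6
Product = 5 * 2 * 6 = 60

60


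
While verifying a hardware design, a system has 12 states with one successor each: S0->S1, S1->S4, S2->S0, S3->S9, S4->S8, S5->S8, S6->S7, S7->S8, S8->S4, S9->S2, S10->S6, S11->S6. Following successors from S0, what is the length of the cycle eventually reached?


Trace from S0 until a state repeats:
  S0 -> S1 -> S4 -> S8 -> S4
S4 first seen at step 2, revisited at step 4.
Cycle length = 4 - 2 = 2

2


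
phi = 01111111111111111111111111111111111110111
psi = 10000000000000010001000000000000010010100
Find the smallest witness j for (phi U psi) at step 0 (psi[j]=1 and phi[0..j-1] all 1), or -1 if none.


(phi U psi) at 0: need smallest j with psi[j]=1 and phi[i]=1 for all i in [0,j).
Scan from step 0:
  step 0: psi=1 and phi held for [0,0) -> witness found
Witness step = 0

0


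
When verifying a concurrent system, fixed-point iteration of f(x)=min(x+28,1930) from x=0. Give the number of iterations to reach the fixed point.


Step 1: x=0, cap=1930, increment=28
Step 2: x grows by 28 each step until capped at 1930; fixed point is x=1930
Step 3: iterations = ceil(1930/28) = 69

69


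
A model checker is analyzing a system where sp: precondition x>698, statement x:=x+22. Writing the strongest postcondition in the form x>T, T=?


Formula: sp(P, x:=E) = exists old_x. (x = E[old_x/x]) AND P[old_x/x] (old_x is the value of x before the assignment; eliminate old_x by solving x = E[old_x/x] for old_x)
Step 1: Precondition P: x>698, i.e. old_x > 698
Step 2: Assignment gives x = old_x + 22, so old_x = x - 22
Step 3: Substitute into P: x - 22 > 698
Step 4: Simplify: x > 698+22 = 720

720


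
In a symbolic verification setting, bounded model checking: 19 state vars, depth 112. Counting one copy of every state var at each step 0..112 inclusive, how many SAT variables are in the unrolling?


BMC unrolls to depth k, creating one copy of each state var for steps 0..k.
Step count = 112 + 1 = 113 (steps 0 through 112)
Vars per step = 19
Total = 19 * 113 = 2147

2147


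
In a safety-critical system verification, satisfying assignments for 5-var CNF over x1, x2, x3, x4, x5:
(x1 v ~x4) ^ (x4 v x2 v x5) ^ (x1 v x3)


CNF with 3 clauses over 5 vars (32 assignments).
An assignment satisfies CNF iff every clause has >=1 true literal.
Check each row (bits = x1,x2,x3,x4,x5; clause T/F shown):
  row 0 [00000]: clauses=TFF -> 0
  row 1 [00001]: clauses=TTF -> 0
  row 2 [00010]: clauses=FTF -> 0
  row 3 [00011]: clauses=FTF -> 0
  row 4 [00100]: clauses=TFT -> 0
  row 5 [00101]: clauses=TTT -> 1
  row 6 [00110]: clauses=FTT -> 0
  row 7 [00111]: clauses=FTT -> 0
  row 8 [01000]: clauses=TTF -> 0
  row 9 [01001]: clauses=TTF -> 0
  row 10 [01010]: clauses=FTF -> 0
  row 11 [01011]: clauses=FTF -> 0
  row 12 [01100]: clauses=TTT -> 1
  row 13 [01101]: clauses=TTT -> 1
  row 14 [01110]: clauses=FTT -> 0
  row 15 [01111]: clauses=FTT -> 0
  row 16 [10000]: clauses=TFT -> 0
  row 17 [10001]: clauses=TTT -> 1
  row 18 [10010]: clauses=TTT -> 1
  row 19 [10011]: clauses=TTT -> 1
  row 20 [10100]: clauses=TFT -> 0
  row 21 [10101]: clauses=TTT -> 1
  row 22 [10110]: clauses=TTT -> 1
  row 23 [10111]: clauses=TTT -> 1
  row 24 [11000]: clauses=TTT -> 1
  row 25 [11001]: clauses=TTT -> 1
  row 26 [11010]: clauses=TTT -> 1
  row 27 [11011]: clauses=TTT -> 1
  row 28 [11100]: clauses=TTT -> 1
  row 29 [11101]: clauses=TTT -> 1
  row 30 [11110]: clauses=TTT -> 1
  row 31 [11111]: clauses=TTT -> 1
Full result column, 8 rows per line (x1,x2 fixed per line; x3,x4,x5 runs 000..111 left to right):
  rows 0-7 [x1,x2=00]: 00000100  (ones: 1)
  rows 8-15 [x1,x2=01]: 00001100  (ones: 2)
  rows 16-23 [x1,x2=10]: 01110111  (ones: 6)
  rows 24-31 [x1,x2=11]: 11111111  (ones: 8)
Satisfying assignments = 1+2+6+8 = 17

17


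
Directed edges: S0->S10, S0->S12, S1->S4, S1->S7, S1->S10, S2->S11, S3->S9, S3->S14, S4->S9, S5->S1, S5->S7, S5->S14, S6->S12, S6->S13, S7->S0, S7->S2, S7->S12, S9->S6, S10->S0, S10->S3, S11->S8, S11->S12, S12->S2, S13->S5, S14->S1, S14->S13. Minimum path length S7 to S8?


BFS layer-by-layer from S7:
  dist 0: {S7}
  dist 1: {S0, S2, S12}
  dist 2: {S10, S11}
  dist 3: {S3, S8}
  -> S8 reached at distance 3
Shortest path length = 3

3


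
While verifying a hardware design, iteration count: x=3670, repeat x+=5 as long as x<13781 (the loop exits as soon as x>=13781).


Step 1: x goes from 3670 toward 13781 by 5; the body runs while x<13781, so iterations = ceil((bound-start)/step)
Step 2: Distance=10111
Step 3: ceil(10111/5)=2023

2023


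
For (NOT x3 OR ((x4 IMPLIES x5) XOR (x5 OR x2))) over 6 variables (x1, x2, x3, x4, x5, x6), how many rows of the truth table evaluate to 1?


Formula: (NOT x3 OR ((x4 IMPLIES x5) XOR (x5 OR x2))) over 6 vars (64 rows)
Evaluate each row (x1, x2, x3, x4, x5, x6 as bits, MSB first):
  row 0 [000000]: (NOT 0 OR ((0 IMPLIES 0) XOR (0 OR 0))) -> 1
  row 1 [000001]: (NOT 0 OR ((0 IMPLIES 0) XOR (0 OR 0))) -> 1
  row 2 [000010]: (NOT 0 OR ((0 IMPLIES 1) XOR (1 OR 0))) -> 1
  row 3 [000011]: (NOT 0 OR ((0 IMPLIES 1) XOR (1 OR 0))) -> 1
  row 4 [000100]: (NOT 0 OR ((1 IMPLIES 0) XOR (0 OR 0))) -> 1
  (every remaining row is evaluated the same way; all 64 results are listed next)
Full result column, 8 rows per line (x1,x2,x3 fixed per line; x4,x5,x6 runs 000..111 left to right):
  rows 0-7 [x1,x2,x3=000]: 11111111  (ones: 8)
  rows 8-15 [x1,x2,x3=001]: 11000000  (ones: 2)
  rows 16-23 [x1,x2,x3=010]: 11111111  (ones: 8)
  rows 24-31 [x1,x2,x3=011]: 00001100  (ones: 2)
  rows 32-39 [x1,x2,x3=100]: 11111111  (ones: 8)
  rows 40-47 [x1,x2,x3=101]: 11000000  (ones: 2)
  rows 48-55 [x1,x2,x3=110]: 11111111  (ones: 8)
  rows 56-63 [x1,x2,x3=111]: 00001100  (ones: 2)
Count of 1-rows = 8+2+8+2+8+2+8+2 = 40

40


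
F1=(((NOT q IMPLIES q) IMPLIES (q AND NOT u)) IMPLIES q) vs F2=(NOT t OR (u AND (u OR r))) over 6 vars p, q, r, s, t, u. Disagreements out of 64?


F1 = (((NOT q IMPLIES q) IMPLIES (q AND NOT u)) IMPLIES q)
F2 = (NOT t OR (u AND (u OR r)))
Evaluate both on each of 64 rows (bits = p,q,r,s,t,u):
  row 0 [000000]: F1=0 F2=1 (differ) -> 1
  row 1 [000001]: F1=0 F2=1 (differ) -> 1
  row 2 [000010]: F1=0 F2=0 -> 0
  row 3 [000011]: F1=0 F2=1 (differ) -> 1
  row 4 [000100]: F1=0 F2=1 (differ) -> 1
  (every remaining row is evaluated the same way; all 64 results are listed next)
Full result column, 8 rows per line (p,q,r fixed per line; s,t,u runs 000..111 left to right):
  rows 0-7 [p,q,r=000]: 11011101  (ones: 6)
  rows 8-15 [p,q,r=001]: 11011101  (ones: 6)
  rows 16-23 [p,q,r=010]: 00100010  (ones: 2)
  rows 24-31 [p,q,r=011]: 00100010  (ones: 2)
  rows 32-39 [p,q,r=100]: 11011101  (ones: 6)
  rows 40-47 [p,q,r=101]: 11011101  (ones: 6)
  rows 48-55 [p,q,r=110]: 00100010  (ones: 2)
  rows 56-63 [p,q,r=111]: 00100010  (ones: 2)
Disagreements = 6+6+2+2+6+6+2+2 = 32

32


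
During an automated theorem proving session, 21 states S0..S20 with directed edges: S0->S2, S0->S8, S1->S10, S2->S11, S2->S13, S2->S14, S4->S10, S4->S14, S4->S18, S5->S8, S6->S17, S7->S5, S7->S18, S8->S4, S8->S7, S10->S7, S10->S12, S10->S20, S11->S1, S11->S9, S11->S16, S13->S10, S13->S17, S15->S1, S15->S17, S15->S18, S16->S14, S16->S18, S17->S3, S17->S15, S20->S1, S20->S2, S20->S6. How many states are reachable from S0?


BFS from S0:
  layer 0: {S0}
  layer 1: {S2, S8}
  layer 2: {S4, S7, S11, S13, S14}
  layer 3: {S1, S5, S9, S10, S16, S17, S18}
  layer 4: {S3, S12, S15, S20}
  layer 5: {S6}
Reachable set: {S0, S1, S2, S3, S4, S5, S6, S7, S8, S9, S10, S11, S12, S13, S14, S15, S16, S17, S18, S20}
Count = 20

20


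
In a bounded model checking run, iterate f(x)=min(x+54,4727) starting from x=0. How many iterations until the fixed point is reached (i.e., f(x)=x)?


Step 1: x=0, cap=4727, increment=54
Step 2: x grows by 54 each step until capped at 4727; fixed point is x=4727
Step 3: iterations = ceil(4727/54) = 88

88


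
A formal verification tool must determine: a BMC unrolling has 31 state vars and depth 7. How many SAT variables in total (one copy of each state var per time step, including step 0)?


BMC unrolls to depth k, creating one copy of each state var for steps 0..k.
Step count = 7 + 1 = 8 (steps 0 through 7)
Vars per step = 31
Total = 31 * 8 = 248

248


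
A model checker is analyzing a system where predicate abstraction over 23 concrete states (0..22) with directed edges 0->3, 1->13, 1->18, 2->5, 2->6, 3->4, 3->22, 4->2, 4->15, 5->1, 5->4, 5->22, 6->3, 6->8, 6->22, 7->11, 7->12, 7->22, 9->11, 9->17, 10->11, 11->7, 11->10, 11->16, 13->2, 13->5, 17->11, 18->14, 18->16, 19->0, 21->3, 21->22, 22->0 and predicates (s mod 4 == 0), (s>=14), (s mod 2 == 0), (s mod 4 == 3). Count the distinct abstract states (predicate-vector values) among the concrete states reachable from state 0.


BFS from 0:
Concrete reachable: {0, 1, 2, 3, 4, 5, 6, 8, 13, 14, 15, 16, 18, 22}
Abstract via predicates (s mod 4 == 0), (s>=14), (s mod 2 == 0), (s mod 4 == 3):
  (0,0,0,0) <- {1, 5, 13}
  (0,0,0,1) <- {3}
  (0,0,1,0) <- {2, 6}
  (0,1,0,1) <- {15}
  (0,1,1,0) <- {14, 18, 22}
  (1,0,1,0) <- {0, 4, 8}
  (1,1,1,0) <- {16}
Distinct abstract states = 7

7


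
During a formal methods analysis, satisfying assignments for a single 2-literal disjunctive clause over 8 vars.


Step 1: Total=2^8=256
Step 2: Unsat when all 2 false: 2^6=64
Step 3: Sat=256-64=192

192


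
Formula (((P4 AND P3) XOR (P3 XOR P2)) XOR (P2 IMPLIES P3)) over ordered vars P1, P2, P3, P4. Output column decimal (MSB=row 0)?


Formula: (((P4 AND P3) XOR (P3 XOR P2)) XOR (P2 IMPLIES P3)) over P1, P2, P3, P4 (16 rows)
Evaluate each row (bits = P1,P2,P3,P4, MSB first):
  row 0 [0000]: (((0 AND 0) XOR (0 XOR 0)) XOR (0 IMPLIES 0)) -> 1
  row 1 [0001]: (((1 AND 0) XOR (0 XOR 0)) XOR (0 IMPLIES 0)) -> 1
  row 2 [0010]: (((0 AND 1) XOR (1 XOR 0)) XOR (0 IMPLIES 1)) -> 0
  row 3 [0011]: (((1 AND 1) XOR (1 XOR 0)) XOR (0 IMPLIES 1)) -> 1
  row 4 [0100]: (((0 AND 0) XOR (0 XOR 1)) XOR (1 IMPLIES 0)) -> 1
  row 5 [0101]: (((1 AND 0) XOR (0 XOR 1)) XOR (1 IMPLIES 0)) -> 1
  row 6 [0110]: (((0 AND 1) XOR (1 XOR 1)) XOR (1 IMPLIES 1)) -> 1
  row 7 [0111]: (((1 AND 1) XOR (1 XOR 1)) XOR (1 IMPLIES 1)) -> 0
  row 8 [1000]: (((0 AND 0) XOR (0 XOR 0)) XOR (0 IMPLIES 0)) -> 1
  row 9 [1001]: (((1 AND 0) XOR (0 XOR 0)) XOR (0 IMPLIES 0)) -> 1
  row 10 [1010]: (((0 AND 1) XOR (1 XOR 0)) XOR (0 IMPLIES 1)) -> 0
  row 11 [1011]: (((1 AND 1) XOR (1 XOR 0)) XOR (0 IMPLIES 1)) -> 1
  row 12 [1100]: (((0 AND 0) XOR (0 XOR 1)) XOR (1 IMPLIES 0)) -> 1
  row 13 [1101]: (((1 AND 0) XOR (0 XOR 1)) XOR (1 IMPLIES 0)) -> 1
  row 14 [1110]: (((0 AND 1) XOR (1 XOR 1)) XOR (1 IMPLIES 1)) -> 1
  row 15 [1111]: (((1 AND 1) XOR (1 XOR 1)) XOR (1 IMPLIES 1)) -> 0
Full result column, 4 rows per line (P1,P2 fixed per line; P3,P4 runs 00..11 left to right):
  rows 0-3 [P1,P2=00]: 1101  = hex D
  rows 4-7 [P1,P2=01]: 1110  = hex E
  rows 8-11 [P1,P2=10]: 1101  = hex D
  rows 12-15 [P1,P2=11]: 1110  = hex E
Output column (row 0 .. row 15) = 1101111011011110
Output column grouped in 4s = 1101 1110 1101 1110 = 0xDEDE
Convert to decimal digit by digit (value = value*16 + digit):
  D -> 13
  13*16 + 14 (E) = 222
  222*16 + 13 (D) = 3565
  3565*16 + 14 (E) = 57054
Decimal = 57054

57054


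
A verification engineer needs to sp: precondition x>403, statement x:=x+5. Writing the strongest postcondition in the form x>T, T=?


Formula: sp(P, x:=E) = exists old_x. (x = E[old_x/x]) AND P[old_x/x] (old_x is the value of x before the assignment; eliminate old_x by solving x = E[old_x/x] for old_x)
Step 1: Precondition P: x>403, i.e. old_x > 403
Step 2: Assignment gives x = old_x + 5, so old_x = x - 5
Step 3: Substitute into P: x - 5 > 403
Step 4: Simplify: x > 403+5 = 408

408


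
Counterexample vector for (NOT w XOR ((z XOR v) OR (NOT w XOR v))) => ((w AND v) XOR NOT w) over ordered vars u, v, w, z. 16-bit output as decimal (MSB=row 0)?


F1 = (NOT w XOR ((z XOR v) OR (NOT w XOR v)))
F2 = ((w AND v) XOR NOT w)
Counterexample to F1=>F2 is where F1=1 and F2=0.
Evaluate each row (bits = u,v,w,z, MSB first):
  row 0 [0000]: F1=0 F2=1 -> F1&~F2 -> 0
  row 1 [0001]: F1=0 F2=1 -> F1&~F2 -> 0
  row 2 [0010]: F1=0 F2=0 -> F1&~F2 -> 0
  row 3 [0011]: F1=1 F2=0 -> F1&~F2 -> 1
  row 4 [0100]: F1=0 F2=1 -> F1&~F2 -> 0
  row 5 [0101]: F1=1 F2=1 -> F1&~F2 -> 0
  row 6 [0110]: F1=1 F2=1 -> F1&~F2 -> 0
  row 7 [0111]: F1=1 F2=1 -> F1&~F2 -> 0
  row 8 [1000]: F1=0 F2=1 -> F1&~F2 -> 0
  row 9 [1001]: F1=0 F2=1 -> F1&~F2 -> 0
  row 10 [1010]: F1=0 F2=0 -> F1&~F2 -> 0
  row 11 [1011]: F1=1 F2=0 -> F1&~F2 -> 1
  row 12 [1100]: F1=0 F2=1 -> F1&~F2 -> 0
  row 13 [1101]: F1=1 F2=1 -> F1&~F2 -> 0
  row 14 [1110]: F1=1 F2=1 -> F1&~F2 -> 0
  row 15 [1111]: F1=1 F2=1 -> F1&~F2 -> 0
Full result column, 4 rows per line (u,v fixed per line; w,z runs 00..11 left to right):
  rows 0-3 [u,v=00]: 0001  = hex 1
  rows 4-7 [u,v=01]: 0000  = hex 0
  rows 8-11 [u,v=10]: 0001  = hex 1
  rows 12-15 [u,v=11]: 0000  = hex 0
Counterexample vector (row 0 .. row 15) = 0001000000010000
Output column grouped in 4s = 0001 0000 0001 0000 = 0x1010
Convert to decimal digit by digit (value = value*16 + digit):
  1 -> 1
  1*16 + 0 = 16
  16*16 + 1 = 257
  257*16 + 0 = 4112
Decimal = 4112

4112


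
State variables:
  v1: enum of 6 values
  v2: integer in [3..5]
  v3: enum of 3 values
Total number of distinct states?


State space = product of domain sizes of all variables.
Domain sizes:
  v1 (enum of 6 values): 6
  v2 (integer in [3..5]): 3
  v3 (enum of 3 values): 3
Product = 6 * 3 * 3 = 54

54


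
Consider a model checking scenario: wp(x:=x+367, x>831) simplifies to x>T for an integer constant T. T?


Formula: wp(x:=E, P) = P[E/x] (substitute E for x in postcondition)
Step 1: Postcondition: x>831
Step 2: Substitute x+367 for x: x+367>831
Step 3: Solve for x: x > 831-367 = 464

464


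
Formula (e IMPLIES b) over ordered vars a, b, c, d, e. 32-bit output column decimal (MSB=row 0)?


Formula: (e IMPLIES b) over a, b, c, d, e (32 rows)
Evaluate each row (bits = a,b,c,d,e, MSB first):
  row 0 [00000]: (0 IMPLIES 0) -> 1
  row 1 [00001]: (1 IMPLIES 0) -> 0
  row 2 [00010]: (0 IMPLIES 0) -> 1
  row 3 [00011]: (1 IMPLIES 0) -> 0
  row 4 [00100]: (0 IMPLIES 0) -> 1
  row 5 [00101]: (1 IMPLIES 0) -> 0
  row 6 [00110]: (0 IMPLIES 0) -> 1
  row 7 [00111]: (1 IMPLIES 0) -> 0
  row 8 [01000]: (0 IMPLIES 1) -> 1
  row 9 [01001]: (1 IMPLIES 1) -> 1
  row 10 [01010]: (0 IMPLIES 1) -> 1
  row 11 [01011]: (1 IMPLIES 1) -> 1
  row 12 [01100]: (0 IMPLIES 1) -> 1
  row 13 [01101]: (1 IMPLIES 1) -> 1
  row 14 [01110]: (0 IMPLIES 1) -> 1
  row 15 [01111]: (1 IMPLIES 1) -> 1
  row 16 [10000]: (0 IMPLIES 0) -> 1
  row 17 [10001]: (1 IMPLIES 0) -> 0
  row 18 [10010]: (0 IMPLIES 0) -> 1
  row 19 [10011]: (1 IMPLIES 0) -> 0
  row 20 [10100]: (0 IMPLIES 0) -> 1
  row 21 [10101]: (1 IMPLIES 0) -> 0
  row 22 [10110]: (0 IMPLIES 0) -> 1
  row 23 [10111]: (1 IMPLIES 0) -> 0
  row 24 [11000]: (0 IMPLIES 1) -> 1
  row 25 [11001]: (1 IMPLIES 1) -> 1
  row 26 [11010]: (0 IMPLIES 1) -> 1
  row 27 [11011]: (1 IMPLIES 1) -> 1
  row 28 [11100]: (0 IMPLIES 1) -> 1
  row 29 [11101]: (1 IMPLIES 1) -> 1
  row 30 [11110]: (0 IMPLIES 1) -> 1
  row 31 [11111]: (1 IMPLIES 1) -> 1
Full result column, 4 rows per line (a,b,c fixed per line; d,e runs 00..11 left to right):
  rows 0-3 [a,b,c=000]: 1010  = hex A
  rows 4-7 [a,b,c=001]: 1010  = hex A
  rows 8-11 [a,b,c=010]: 1111  = hex F
  rows 12-15 [a,b,c=011]: 1111  = hex F
  rows 16-19 [a,b,c=100]: 1010  = hex A
  rows 20-23 [a,b,c=101]: 1010  = hex A
  rows 24-27 [a,b,c=110]: 1111  = hex F
  rows 28-31 [a,b,c=111]: 1111  = hex F
Output column (row 0 .. row 31) = 10101010111111111010101011111111
Output column grouped in 4s = 1010 1010 1111 1111 1010 1010 1111 1111 = 0xAAFFAAFF
Convert to decimal digit by digit (value = value*16 + digit):
  A -> 10
  10*16 + 10 (A) = 170
  170*16 + 15 (F) = 2735
  2735*16 + 15 (F) = 43775
  43775*16 + 10 (A) = 700410
  700410*16 + 10 (A) = 11206570
  11206570*16 + 15 (F) = 179305135
  179305135*16 + 15 (F) = 2868882175
Decimal = 2868882175

2868882175


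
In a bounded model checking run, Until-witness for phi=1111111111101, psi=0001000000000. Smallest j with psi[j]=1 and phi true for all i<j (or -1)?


(phi U psi) at 0: need smallest j with psi[j]=1 and phi[i]=1 for all i in [0,j).
Scan from step 0:
  step 0: phi=1, psi=0 -> continue
  step 1: phi=1, psi=0 -> continue
  step 2: phi=1, psi=0 -> continue
  step 3: psi=1 and phi held for [0,3) -> witness found
Witness step = 3

3


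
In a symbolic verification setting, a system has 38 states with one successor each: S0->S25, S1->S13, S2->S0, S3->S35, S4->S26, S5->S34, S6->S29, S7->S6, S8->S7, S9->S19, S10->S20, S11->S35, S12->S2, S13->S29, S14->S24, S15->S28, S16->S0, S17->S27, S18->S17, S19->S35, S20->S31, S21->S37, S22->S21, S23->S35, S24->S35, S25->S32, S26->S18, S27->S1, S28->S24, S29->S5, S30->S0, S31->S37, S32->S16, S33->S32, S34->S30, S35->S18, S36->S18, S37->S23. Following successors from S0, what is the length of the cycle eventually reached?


Trace from S0 until a state repeats:
  S0 -> S25 -> S32 -> S16 -> S0
S0 first seen at step 0, revisited at step 4.
Cycle length = 4 - 0 = 4

4


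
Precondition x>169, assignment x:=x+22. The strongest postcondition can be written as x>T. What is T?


Formula: sp(P, x:=E) = exists old_x. (x = E[old_x/x]) AND P[old_x/x] (old_x is the value of x before the assignment; eliminate old_x by solving x = E[old_x/x] for old_x)
Step 1: Precondition P: x>169, i.e. old_x > 169
Step 2: Assignment gives x = old_x + 22, so old_x = x - 22
Step 3: Substitute into P: x - 22 > 169
Step 4: Simplify: x > 169+22 = 191

191


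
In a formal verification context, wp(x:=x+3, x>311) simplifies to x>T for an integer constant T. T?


Formula: wp(x:=E, P) = P[E/x] (substitute E for x in postcondition)
Step 1: Postcondition: x>311
Step 2: Substitute x+3 for x: x+3>311
Step 3: Solve for x: x > 311-3 = 308

308


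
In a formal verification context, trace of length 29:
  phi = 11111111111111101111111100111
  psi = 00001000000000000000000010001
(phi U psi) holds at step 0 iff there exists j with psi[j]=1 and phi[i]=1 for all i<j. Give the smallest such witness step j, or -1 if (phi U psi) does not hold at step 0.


(phi U psi) at 0: need smallest j with psi[j]=1 and phi[i]=1 for all i in [0,j).
Scan from step 0:
  step 0: phi=1, psi=0 -> continue
  step 1: phi=1, psi=0 -> continue
  step 2: phi=1, psi=0 -> continue
  step 3: phi=1, psi=0 -> continue
  step 4: psi=1 and phi held for [0,4) -> witness found
Witness step = 4

4


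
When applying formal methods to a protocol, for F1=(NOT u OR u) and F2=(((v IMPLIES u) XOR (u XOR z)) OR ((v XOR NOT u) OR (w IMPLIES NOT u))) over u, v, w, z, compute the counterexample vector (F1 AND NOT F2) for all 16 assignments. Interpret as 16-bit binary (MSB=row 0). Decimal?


F1 = (NOT u OR u)
F2 = (((v IMPLIES u) XOR (u XOR z)) OR ((v XOR NOT u) OR (w IMPLIES NOT u)))
Counterexample to F1=>F2 is where F1=1 and F2=0.
Evaluate each row (bits = u,v,w,z, MSB first):
  row 0 [0000]: F1=1 F2=1 -> F1&~F2 -> 0
  row 1 [0001]: F1=1 F2=1 -> F1&~F2 -> 0
  row 2 [0010]: F1=1 F2=1 -> F1&~F2 -> 0
  row 3 [0011]: F1=1 F2=1 -> F1&~F2 -> 0
  row 4 [0100]: F1=1 F2=1 -> F1&~F2 -> 0
  row 5 [0101]: F1=1 F2=1 -> F1&~F2 -> 0
  row 6 [0110]: F1=1 F2=1 -> F1&~F2 -> 0
  row 7 [0111]: F1=1 F2=1 -> F1&~F2 -> 0
  row 8 [1000]: F1=1 F2=1 -> F1&~F2 -> 0
  row 9 [1001]: F1=1 F2=1 -> F1&~F2 -> 0
  row 10 [1010]: F1=1 F2=0 -> F1&~F2 -> 1
  row 11 [1011]: F1=1 F2=1 -> F1&~F2 -> 0
  row 12 [1100]: F1=1 F2=1 -> F1&~F2 -> 0
  row 13 [1101]: F1=1 F2=1 -> F1&~F2 -> 0
  row 14 [1110]: F1=1 F2=1 -> F1&~F2 -> 0
  row 15 [1111]: F1=1 F2=1 -> F1&~F2 -> 0
Full result column, 4 rows per line (u,v fixed per line; w,z runs 00..11 left to right):
  rows 0-3 [u,v=00]: 0000  = hex 0
  rows 4-7 [u,v=01]: 0000  = hex 0
  rows 8-11 [u,v=10]: 0010  = hex 2
  rows 12-15 [u,v=11]: 0000  = hex 0
Counterexample vector (row 0 .. row 15) = 0000000000100000
Output column grouped in 4s = 0000 0000 0010 0000 = 0x0020
Convert to decimal digit by digit (value = value*16 + digit):
  0 -> 0
  0*16 + 0 = 0
  0*16 + 2 = 2
  2*16 + 0 = 32
Decimal = 32

32


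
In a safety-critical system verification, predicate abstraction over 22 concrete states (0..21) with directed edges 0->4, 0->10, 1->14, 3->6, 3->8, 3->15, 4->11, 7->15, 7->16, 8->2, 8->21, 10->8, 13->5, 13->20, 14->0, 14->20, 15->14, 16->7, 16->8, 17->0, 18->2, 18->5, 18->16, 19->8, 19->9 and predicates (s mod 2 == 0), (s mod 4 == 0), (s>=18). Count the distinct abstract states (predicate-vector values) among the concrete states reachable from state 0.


BFS from 0:
Concrete reachable: {0, 2, 4, 8, 10, 11, 21}
Abstract via predicates (s mod 2 == 0), (s mod 4 == 0), (s>=18):
  (0,0,0) <- {11}
  (0,0,1) <- {21}
  (1,0,0) <- {2, 10}
  (1,1,0) <- {0, 4, 8}
Distinct abstract states = 4

4


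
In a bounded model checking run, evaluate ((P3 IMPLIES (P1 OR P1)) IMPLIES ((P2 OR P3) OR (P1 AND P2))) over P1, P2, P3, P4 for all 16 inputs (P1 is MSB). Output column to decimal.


Formula: ((P3 IMPLIES (P1 OR P1)) IMPLIES ((P2 OR P3) OR (P1 AND P2))) over P1, P2, P3, P4 (16 rows)
Evaluate each row (bits = P1,P2,P3,P4, MSB first):
  row 0 [0000]: ((0 IMPLIES (0 OR 0)) IMPLIES ((0 OR 0) OR (0 AND 0))) -> 0
  row 1 [0001]: ((0 IMPLIES (0 OR 0)) IMPLIES ((0 OR 0) OR (0 AND 0))) -> 0
  row 2 [0010]: ((1 IMPLIES (0 OR 0)) IMPLIES ((0 OR 1) OR (0 AND 0))) -> 1
  row 3 [0011]: ((1 IMPLIES (0 OR 0)) IMPLIES ((0 OR 1) OR (0 AND 0))) -> 1
  row 4 [0100]: ((0 IMPLIES (0 OR 0)) IMPLIES ((1 OR 0) OR (0 AND 1))) -> 1
  row 5 [0101]: ((0 IMPLIES (0 OR 0)) IMPLIES ((1 OR 0) OR (0 AND 1))) -> 1
  row 6 [0110]: ((1 IMPLIES (0 OR 0)) IMPLIES ((1 OR 1) OR (0 AND 1))) -> 1
  row 7 [0111]: ((1 IMPLIES (0 OR 0)) IMPLIES ((1 OR 1) OR (0 AND 1))) -> 1
  row 8 [1000]: ((0 IMPLIES (1 OR 1)) IMPLIES ((0 OR 0) OR (1 AND 0))) -> 0
  row 9 [1001]: ((0 IMPLIES (1 OR 1)) IMPLIES ((0 OR 0) OR (1 AND 0))) -> 0
  row 10 [1010]: ((1 IMPLIES (1 OR 1)) IMPLIES ((0 OR 1) OR (1 AND 0))) -> 1
  row 11 [1011]: ((1 IMPLIES (1 OR 1)) IMPLIES ((0 OR 1) OR (1 AND 0))) -> 1
  row 12 [1100]: ((0 IMPLIES (1 OR 1)) IMPLIES ((1 OR 0) OR (1 AND 1))) -> 1
  row 13 [1101]: ((0 IMPLIES (1 OR 1)) IMPLIES ((1 OR 0) OR (1 AND 1))) -> 1
  row 14 [1110]: ((1 IMPLIES (1 OR 1)) IMPLIES ((1 OR 1) OR (1 AND 1))) -> 1
  row 15 [1111]: ((1 IMPLIES (1 OR 1)) IMPLIES ((1 OR 1) OR (1 AND 1))) -> 1
Full result column, 4 rows per line (P1,P2 fixed per line; P3,P4 runs 00..11 left to right):
  rows 0-3 [P1,P2=00]: 0011  = hex 3
  rows 4-7 [P1,P2=01]: 1111  = hex F
  rows 8-11 [P1,P2=10]: 0011  = hex 3
  rows 12-15 [P1,P2=11]: 1111  = hex F
Output column (row 0 .. row 15) = 0011111100111111
Output column grouped in 4s = 0011 1111 0011 1111 = 0x3F3F
Convert to decimal digit by digit (value = value*16 + digit):
  3 -> 3
  3*16 + 15 (F) = 63
  63*16 + 3 = 1011
  1011*16 + 15 (F) = 16191
Decimal = 16191

16191
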